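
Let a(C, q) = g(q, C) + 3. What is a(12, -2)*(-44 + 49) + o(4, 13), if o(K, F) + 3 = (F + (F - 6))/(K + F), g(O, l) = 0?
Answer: 224/17 ≈ 13.176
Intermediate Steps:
a(C, q) = 3 (a(C, q) = 0 + 3 = 3)
o(K, F) = -3 + (-6 + 2*F)/(F + K) (o(K, F) = -3 + (F + (F - 6))/(K + F) = -3 + (F + (-6 + F))/(F + K) = -3 + (-6 + 2*F)/(F + K))
a(12, -2)*(-44 + 49) + o(4, 13) = 3*(-44 + 49) + (-6 - 1*13 - 3*4)/(13 + 4) = 3*5 + (-6 - 13 - 12)/17 = 15 + (1/17)*(-31) = 15 - 31/17 = 224/17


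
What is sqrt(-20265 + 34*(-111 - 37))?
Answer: I*sqrt(25297) ≈ 159.05*I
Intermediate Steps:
sqrt(-20265 + 34*(-111 - 37)) = sqrt(-20265 + 34*(-148)) = sqrt(-20265 - 5032) = sqrt(-25297) = I*sqrt(25297)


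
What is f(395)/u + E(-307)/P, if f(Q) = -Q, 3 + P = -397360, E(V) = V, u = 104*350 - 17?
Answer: -145788804/14457258029 ≈ -0.010084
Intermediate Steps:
u = 36383 (u = 36400 - 17 = 36383)
P = -397363 (P = -3 - 397360 = -397363)
f(395)/u + E(-307)/P = -1*395/36383 - 307/(-397363) = -395*1/36383 - 307*(-1/397363) = -395/36383 + 307/397363 = -145788804/14457258029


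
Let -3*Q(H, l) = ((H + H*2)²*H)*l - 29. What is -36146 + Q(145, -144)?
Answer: 3950909591/3 ≈ 1.3170e+9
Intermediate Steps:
Q(H, l) = 29/3 - 3*l*H³ (Q(H, l) = -(((H + H*2)²*H)*l - 29)/3 = -(((H + 2*H)²*H)*l - 29)/3 = -(((3*H)²*H)*l - 29)/3 = -(((9*H²)*H)*l - 29)/3 = -((9*H³)*l - 29)/3 = -(9*l*H³ - 29)/3 = -(-29 + 9*l*H³)/3 = 29/3 - 3*l*H³)
-36146 + Q(145, -144) = -36146 + (29/3 - 3*(-144)*145³) = -36146 + (29/3 - 3*(-144)*3048625) = -36146 + (29/3 + 1317006000) = -36146 + 3951018029/3 = 3950909591/3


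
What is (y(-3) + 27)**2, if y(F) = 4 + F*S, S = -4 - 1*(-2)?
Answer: 1369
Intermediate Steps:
S = -2 (S = -4 + 2 = -2)
y(F) = 4 - 2*F (y(F) = 4 + F*(-2) = 4 - 2*F)
(y(-3) + 27)**2 = ((4 - 2*(-3)) + 27)**2 = ((4 + 6) + 27)**2 = (10 + 27)**2 = 37**2 = 1369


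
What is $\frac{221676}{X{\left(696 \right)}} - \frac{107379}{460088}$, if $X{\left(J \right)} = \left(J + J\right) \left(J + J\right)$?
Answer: $- \frac{38101277}{320221248} \approx -0.11898$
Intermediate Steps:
$X{\left(J \right)} = 4 J^{2}$ ($X{\left(J \right)} = 2 J 2 J = 4 J^{2}$)
$\frac{221676}{X{\left(696 \right)}} - \frac{107379}{460088} = \frac{221676}{4 \cdot 696^{2}} - \frac{107379}{460088} = \frac{221676}{4 \cdot 484416} - \frac{107379}{460088} = \frac{221676}{1937664} - \frac{107379}{460088} = 221676 \cdot \frac{1}{1937664} - \frac{107379}{460088} = \frac{637}{5568} - \frac{107379}{460088} = - \frac{38101277}{320221248}$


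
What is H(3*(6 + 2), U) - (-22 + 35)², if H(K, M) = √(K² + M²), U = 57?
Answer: -169 + 15*√17 ≈ -107.15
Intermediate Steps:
H(3*(6 + 2), U) - (-22 + 35)² = √((3*(6 + 2))² + 57²) - (-22 + 35)² = √((3*8)² + 3249) - 1*13² = √(24² + 3249) - 1*169 = √(576 + 3249) - 169 = √3825 - 169 = 15*√17 - 169 = -169 + 15*√17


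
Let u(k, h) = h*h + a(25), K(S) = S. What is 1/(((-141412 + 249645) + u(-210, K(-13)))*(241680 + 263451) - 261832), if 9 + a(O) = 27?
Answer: 1/54766041188 ≈ 1.8259e-11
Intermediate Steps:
a(O) = 18 (a(O) = -9 + 27 = 18)
u(k, h) = 18 + h² (u(k, h) = h*h + 18 = h² + 18 = 18 + h²)
1/(((-141412 + 249645) + u(-210, K(-13)))*(241680 + 263451) - 261832) = 1/(((-141412 + 249645) + (18 + (-13)²))*(241680 + 263451) - 261832) = 1/((108233 + (18 + 169))*505131 - 261832) = 1/((108233 + 187)*505131 - 261832) = 1/(108420*505131 - 261832) = 1/(54766303020 - 261832) = 1/54766041188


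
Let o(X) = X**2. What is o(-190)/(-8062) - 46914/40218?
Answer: -152507539/27019793 ≈ -5.6443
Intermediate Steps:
o(-190)/(-8062) - 46914/40218 = (-190)**2/(-8062) - 46914/40218 = 36100*(-1/8062) - 46914*1/40218 = -18050/4031 - 7819/6703 = -152507539/27019793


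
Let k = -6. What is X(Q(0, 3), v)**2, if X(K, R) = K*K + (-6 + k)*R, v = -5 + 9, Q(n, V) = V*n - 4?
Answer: 1024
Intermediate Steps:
Q(n, V) = -4 + V*n
v = 4
X(K, R) = K**2 - 12*R (X(K, R) = K*K + (-6 - 6)*R = K**2 - 12*R)
X(Q(0, 3), v)**2 = ((-4 + 3*0)**2 - 12*4)**2 = ((-4 + 0)**2 - 48)**2 = ((-4)**2 - 48)**2 = (16 - 48)**2 = (-32)**2 = 1024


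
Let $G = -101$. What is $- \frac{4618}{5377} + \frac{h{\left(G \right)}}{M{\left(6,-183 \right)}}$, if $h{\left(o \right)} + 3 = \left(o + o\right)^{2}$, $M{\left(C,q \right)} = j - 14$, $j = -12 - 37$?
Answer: $- \frac{219677911}{338751} \approx -648.49$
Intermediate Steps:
$j = -49$
$M{\left(C,q \right)} = -63$ ($M{\left(C,q \right)} = -49 - 14 = -63$)
$h{\left(o \right)} = -3 + 4 o^{2}$ ($h{\left(o \right)} = -3 + \left(o + o\right)^{2} = -3 + \left(2 o\right)^{2} = -3 + 4 o^{2}$)
$- \frac{4618}{5377} + \frac{h{\left(G \right)}}{M{\left(6,-183 \right)}} = - \frac{4618}{5377} + \frac{-3 + 4 \left(-101\right)^{2}}{-63} = \left(-4618\right) \frac{1}{5377} + \left(-3 + 4 \cdot 10201\right) \left(- \frac{1}{63}\right) = - \frac{4618}{5377} + \left(-3 + 40804\right) \left(- \frac{1}{63}\right) = - \frac{4618}{5377} + 40801 \left(- \frac{1}{63}\right) = - \frac{4618}{5377} - \frac{40801}{63} = - \frac{219677911}{338751}$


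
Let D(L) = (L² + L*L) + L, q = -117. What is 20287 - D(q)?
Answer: -6974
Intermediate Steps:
D(L) = L + 2*L² (D(L) = (L² + L²) + L = 2*L² + L = L + 2*L²)
20287 - D(q) = 20287 - (-117)*(1 + 2*(-117)) = 20287 - (-117)*(1 - 234) = 20287 - (-117)*(-233) = 20287 - 1*27261 = 20287 - 27261 = -6974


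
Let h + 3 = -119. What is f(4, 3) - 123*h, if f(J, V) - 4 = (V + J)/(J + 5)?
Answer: 135097/9 ≈ 15011.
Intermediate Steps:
h = -122 (h = -3 - 119 = -122)
f(J, V) = 4 + (J + V)/(5 + J) (f(J, V) = 4 + (V + J)/(J + 5) = 4 + (J + V)/(5 + J))
f(4, 3) - 123*h = (20 + 3 + 5*4)/(5 + 4) - 123*(-122) = (20 + 3 + 20)/9 + 15006 = (⅑)*43 + 15006 = 43/9 + 15006 = 135097/9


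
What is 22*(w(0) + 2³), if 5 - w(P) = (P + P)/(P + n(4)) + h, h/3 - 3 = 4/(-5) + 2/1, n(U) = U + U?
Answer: 44/5 ≈ 8.8000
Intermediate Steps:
n(U) = 2*U
h = 63/5 (h = 9 + 3*(4/(-5) + 2/1) = 9 + 3*(4*(-⅕) + 2*1) = 9 + 3*(-⅘ + 2) = 9 + 3*(6/5) = 9 + 18/5 = 63/5 ≈ 12.600)
w(P) = -38/5 - 2*P/(8 + P) (w(P) = 5 - ((P + P)/(P + 2*4) + 63/5) = 5 - ((2*P)/(P + 8) + 63/5) = 5 - ((2*P)/(8 + P) + 63/5) = 5 - (2*P/(8 + P) + 63/5) = 5 - (63/5 + 2*P/(8 + P)) = 5 + (-63/5 - 2*P/(8 + P)) = -38/5 - 2*P/(8 + P))
22*(w(0) + 2³) = 22*(16*(-19 - 3*0)/(5*(8 + 0)) + 2³) = 22*((16/5)*(-19 + 0)/8 + 8) = 22*((16/5)*(⅛)*(-19) + 8) = 22*(-38/5 + 8) = 22*(⅖) = 44/5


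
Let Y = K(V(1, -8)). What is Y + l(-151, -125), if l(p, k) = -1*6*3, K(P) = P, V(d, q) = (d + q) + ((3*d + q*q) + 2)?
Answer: 44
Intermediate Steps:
V(d, q) = 2 + q + q² + 4*d (V(d, q) = (d + q) + ((3*d + q²) + 2) = (d + q) + ((q² + 3*d) + 2) = (d + q) + (2 + q² + 3*d) = 2 + q + q² + 4*d)
Y = 62 (Y = 2 - 8 + (-8)² + 4*1 = 2 - 8 + 64 + 4 = 62)
l(p, k) = -18 (l(p, k) = -6*3 = -18)
Y + l(-151, -125) = 62 - 18 = 44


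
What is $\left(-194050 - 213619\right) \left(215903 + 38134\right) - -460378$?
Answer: $-103562549375$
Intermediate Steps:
$\left(-194050 - 213619\right) \left(215903 + 38134\right) - -460378 = \left(-407669\right) 254037 + 460378 = -103563009753 + 460378 = -103562549375$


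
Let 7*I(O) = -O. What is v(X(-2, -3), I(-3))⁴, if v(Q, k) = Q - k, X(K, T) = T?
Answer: 331776/2401 ≈ 138.18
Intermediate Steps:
I(O) = -O/7 (I(O) = (-O)/7 = -O/7)
v(X(-2, -3), I(-3))⁴ = (-3 - (-1)*(-3)/7)⁴ = (-3 - 1*3/7)⁴ = (-3 - 3/7)⁴ = (-24/7)⁴ = 331776/2401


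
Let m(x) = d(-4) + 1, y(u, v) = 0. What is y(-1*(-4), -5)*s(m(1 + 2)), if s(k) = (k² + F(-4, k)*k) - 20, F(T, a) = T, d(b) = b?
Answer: 0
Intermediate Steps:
m(x) = -3 (m(x) = -4 + 1 = -3)
s(k) = -20 + k² - 4*k (s(k) = (k² - 4*k) - 20 = -20 + k² - 4*k)
y(-1*(-4), -5)*s(m(1 + 2)) = 0*(-20 + (-3)² - 4*(-3)) = 0*(-20 + 9 + 12) = 0*1 = 0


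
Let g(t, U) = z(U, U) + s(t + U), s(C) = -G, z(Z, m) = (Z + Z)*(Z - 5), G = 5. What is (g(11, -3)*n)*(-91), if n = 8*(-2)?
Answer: 62608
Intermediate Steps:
n = -16
z(Z, m) = 2*Z*(-5 + Z) (z(Z, m) = (2*Z)*(-5 + Z) = 2*Z*(-5 + Z))
s(C) = -5 (s(C) = -1*5 = -5)
g(t, U) = -5 + 2*U*(-5 + U) (g(t, U) = 2*U*(-5 + U) - 5 = -5 + 2*U*(-5 + U))
(g(11, -3)*n)*(-91) = ((-5 + 2*(-3)*(-5 - 3))*(-16))*(-91) = ((-5 + 2*(-3)*(-8))*(-16))*(-91) = ((-5 + 48)*(-16))*(-91) = (43*(-16))*(-91) = -688*(-91) = 62608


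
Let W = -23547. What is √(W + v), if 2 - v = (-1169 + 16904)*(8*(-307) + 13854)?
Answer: 5*I*√7174843 ≈ 13393.0*I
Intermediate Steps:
v = -179347528 (v = 2 - (-1169 + 16904)*(8*(-307) + 13854) = 2 - 15735*(-2456 + 13854) = 2 - 15735*11398 = 2 - 1*179347530 = 2 - 179347530 = -179347528)
√(W + v) = √(-23547 - 179347528) = √(-179371075) = 5*I*√7174843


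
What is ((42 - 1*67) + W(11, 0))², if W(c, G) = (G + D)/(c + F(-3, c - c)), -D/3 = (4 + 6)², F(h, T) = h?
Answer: 15625/4 ≈ 3906.3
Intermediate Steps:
D = -300 (D = -3*(4 + 6)² = -3*10² = -3*100 = -300)
W(c, G) = (-300 + G)/(-3 + c) (W(c, G) = (G - 300)/(c - 3) = (-300 + G)/(-3 + c))
((42 - 1*67) + W(11, 0))² = ((42 - 1*67) + (-300 + 0)/(-3 + 11))² = ((42 - 67) - 300/8)² = (-25 + (⅛)*(-300))² = (-25 - 75/2)² = (-125/2)² = 15625/4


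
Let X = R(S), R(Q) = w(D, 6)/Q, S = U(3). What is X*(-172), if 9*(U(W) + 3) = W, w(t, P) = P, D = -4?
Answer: 387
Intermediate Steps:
U(W) = -3 + W/9
S = -8/3 (S = -3 + (⅑)*3 = -3 + ⅓ = -8/3 ≈ -2.6667)
R(Q) = 6/Q
X = -9/4 (X = 6/(-8/3) = 6*(-3/8) = -9/4 ≈ -2.2500)
X*(-172) = -9/4*(-172) = 387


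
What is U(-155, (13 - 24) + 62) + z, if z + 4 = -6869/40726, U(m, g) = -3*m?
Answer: 18767817/40726 ≈ 460.83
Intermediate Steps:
z = -169773/40726 (z = -4 - 6869/40726 = -169773/40726 ≈ -4.1687)
U(-155, (13 - 24) + 62) + z = -3*(-155) - 169773/40726 = 465 - 169773/40726 = 18767817/40726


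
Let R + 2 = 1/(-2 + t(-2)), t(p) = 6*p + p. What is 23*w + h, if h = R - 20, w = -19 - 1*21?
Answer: -15073/16 ≈ -942.06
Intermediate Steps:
t(p) = 7*p
w = -40 (w = -19 - 21 = -40)
R = -33/16 (R = -2 + 1/(-2 + 7*(-2)) = -2 + 1/(-2 - 14) = -2 + 1/(-16) = -2 - 1/16 = -33/16 ≈ -2.0625)
h = -353/16 (h = -33/16 - 20 = -353/16 ≈ -22.063)
23*w + h = 23*(-40) - 353/16 = -920 - 353/16 = -15073/16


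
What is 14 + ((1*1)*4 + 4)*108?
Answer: 878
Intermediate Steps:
14 + ((1*1)*4 + 4)*108 = 14 + (1*4 + 4)*108 = 14 + (4 + 4)*108 = 14 + 8*108 = 14 + 864 = 878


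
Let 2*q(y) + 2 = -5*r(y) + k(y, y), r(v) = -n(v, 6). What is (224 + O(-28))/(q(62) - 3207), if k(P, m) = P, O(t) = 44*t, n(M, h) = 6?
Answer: 168/527 ≈ 0.31879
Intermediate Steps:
r(v) = -6 (r(v) = -1*6 = -6)
q(y) = 14 + y/2 (q(y) = -1 + (-5*(-6) + y)/2 = -1 + (30 + y)/2 = -1 + (15 + y/2) = 14 + y/2)
(224 + O(-28))/(q(62) - 3207) = (224 + 44*(-28))/((14 + (½)*62) - 3207) = (224 - 1232)/((14 + 31) - 3207) = -1008/(45 - 3207) = -1008/(-3162) = -1008*(-1/3162) = 168/527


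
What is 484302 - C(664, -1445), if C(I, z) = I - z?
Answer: 482193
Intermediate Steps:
484302 - C(664, -1445) = 484302 - (664 - 1*(-1445)) = 484302 - (664 + 1445) = 484302 - 1*2109 = 484302 - 2109 = 482193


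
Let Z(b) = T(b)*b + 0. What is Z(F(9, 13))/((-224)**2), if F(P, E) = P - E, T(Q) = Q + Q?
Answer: 1/1568 ≈ 0.00063775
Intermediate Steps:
T(Q) = 2*Q
Z(b) = 2*b**2 (Z(b) = (2*b)*b + 0 = 2*b**2 + 0 = 2*b**2)
Z(F(9, 13))/((-224)**2) = (2*(9 - 1*13)**2)/((-224)**2) = (2*(9 - 13)**2)/50176 = (2*(-4)**2)*(1/50176) = (2*16)*(1/50176) = 32*(1/50176) = 1/1568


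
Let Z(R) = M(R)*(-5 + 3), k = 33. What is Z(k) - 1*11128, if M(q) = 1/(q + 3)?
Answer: -200305/18 ≈ -11128.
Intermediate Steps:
M(q) = 1/(3 + q)
Z(R) = -2/(3 + R) (Z(R) = (-5 + 3)/(3 + R) = -2/(3 + R))
Z(k) - 1*11128 = -2/(3 + 33) - 1*11128 = -2/36 - 11128 = -2*1/36 - 11128 = -1/18 - 11128 = -200305/18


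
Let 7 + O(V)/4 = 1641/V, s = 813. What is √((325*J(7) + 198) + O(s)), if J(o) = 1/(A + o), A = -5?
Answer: √100048322/542 ≈ 18.455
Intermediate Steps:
J(o) = 1/(-5 + o)
O(V) = -28 + 6564/V (O(V) = -28 + 4*(1641/V) = -28 + 6564/V)
√((325*J(7) + 198) + O(s)) = √((325/(-5 + 7) + 198) + (-28 + 6564/813)) = √((325/2 + 198) + (-28 + 6564*(1/813))) = √((325*(½) + 198) + (-28 + 2188/271)) = √((325/2 + 198) - 5400/271) = √(721/2 - 5400/271) = √(184591/542) = √100048322/542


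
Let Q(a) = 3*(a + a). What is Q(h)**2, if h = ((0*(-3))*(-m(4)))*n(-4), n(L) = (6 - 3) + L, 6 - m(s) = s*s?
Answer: 0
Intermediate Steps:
m(s) = 6 - s**2 (m(s) = 6 - s*s = 6 - s**2)
n(L) = 3 + L
h = 0 (h = ((0*(-3))*(-(6 - 1*4**2)))*(3 - 4) = (0*(-(6 - 1*16)))*(-1) = (0*(-(6 - 16)))*(-1) = (0*(-1*(-10)))*(-1) = (0*10)*(-1) = 0*(-1) = 0)
Q(a) = 6*a (Q(a) = 3*(2*a) = 6*a)
Q(h)**2 = (6*0)**2 = 0**2 = 0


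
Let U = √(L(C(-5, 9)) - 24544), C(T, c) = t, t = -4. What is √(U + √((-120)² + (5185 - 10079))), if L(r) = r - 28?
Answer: √(7*√194 + 64*I*√6) ≈ 11.877 + 6.5998*I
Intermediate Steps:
C(T, c) = -4
L(r) = -28 + r
U = 64*I*√6 (U = √((-28 - 4) - 24544) = √(-32 - 24544) = √(-24576) = 64*I*√6 ≈ 156.77*I)
√(U + √((-120)² + (5185 - 10079))) = √(64*I*√6 + √((-120)² + (5185 - 10079))) = √(64*I*√6 + √(14400 - 4894)) = √(64*I*√6 + √9506) = √(64*I*√6 + 7*√194) = √(7*√194 + 64*I*√6)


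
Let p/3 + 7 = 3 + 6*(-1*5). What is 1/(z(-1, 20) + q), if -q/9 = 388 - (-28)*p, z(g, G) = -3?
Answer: 1/22209 ≈ 4.5027e-5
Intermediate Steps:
p = -102 (p = -21 + 3*(3 + 6*(-1*5)) = -21 + 3*(3 + 6*(-5)) = -21 + 3*(3 - 30) = -21 + 3*(-27) = -21 - 81 = -102)
q = 22212 (q = -9*(388 - (-28)*(-102)) = -9*(388 - 1*2856) = -9*(388 - 2856) = -9*(-2468) = 22212)
1/(z(-1, 20) + q) = 1/(-3 + 22212) = 1/22209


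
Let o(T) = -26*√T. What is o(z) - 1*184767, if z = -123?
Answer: -184767 - 26*I*√123 ≈ -1.8477e+5 - 288.35*I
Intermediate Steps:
o(z) - 1*184767 = -26*I*√123 - 1*184767 = -26*I*√123 - 184767 = -184767 - 26*I*√123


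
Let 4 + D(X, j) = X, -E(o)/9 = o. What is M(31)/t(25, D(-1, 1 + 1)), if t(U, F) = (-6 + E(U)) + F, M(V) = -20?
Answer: 5/59 ≈ 0.084746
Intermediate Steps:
E(o) = -9*o
D(X, j) = -4 + X
t(U, F) = -6 + F - 9*U (t(U, F) = (-6 - 9*U) + F = -6 + F - 9*U)
M(31)/t(25, D(-1, 1 + 1)) = -20/(-6 + (-4 - 1) - 9*25) = -20/(-6 - 5 - 225) = -20/(-236) = -20*(-1/236) = 5/59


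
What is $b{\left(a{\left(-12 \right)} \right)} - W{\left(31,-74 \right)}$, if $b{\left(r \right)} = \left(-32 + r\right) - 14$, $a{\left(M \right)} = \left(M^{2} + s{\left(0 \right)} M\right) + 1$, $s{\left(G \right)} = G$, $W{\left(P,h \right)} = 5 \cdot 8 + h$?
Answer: $133$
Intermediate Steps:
$W{\left(P,h \right)} = 40 + h$
$a{\left(M \right)} = 1 + M^{2}$ ($a{\left(M \right)} = \left(M^{2} + 0 M\right) + 1 = \left(M^{2} + 0\right) + 1 = M^{2} + 1 = 1 + M^{2}$)
$b{\left(r \right)} = -46 + r$
$b{\left(a{\left(-12 \right)} \right)} - W{\left(31,-74 \right)} = \left(-46 + \left(1 + \left(-12\right)^{2}\right)\right) - \left(40 - 74\right) = \left(-46 + \left(1 + 144\right)\right) - -34 = \left(-46 + 145\right) + 34 = 99 + 34 = 133$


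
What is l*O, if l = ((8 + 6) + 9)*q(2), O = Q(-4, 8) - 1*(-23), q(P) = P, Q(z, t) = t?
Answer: 1426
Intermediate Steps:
O = 31 (O = 8 - 1*(-23) = 8 + 23 = 31)
l = 46 (l = ((8 + 6) + 9)*2 = (14 + 9)*2 = 23*2 = 46)
l*O = 46*31 = 1426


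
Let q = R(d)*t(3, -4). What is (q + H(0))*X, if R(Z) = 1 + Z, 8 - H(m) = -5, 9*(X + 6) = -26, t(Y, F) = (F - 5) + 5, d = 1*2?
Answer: -80/9 ≈ -8.8889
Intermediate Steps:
d = 2
t(Y, F) = F (t(Y, F) = (-5 + F) + 5 = F)
X = -80/9 (X = -6 + (1/9)*(-26) = -6 - 26/9 = -80/9 ≈ -8.8889)
H(m) = 13 (H(m) = 8 - 1*(-5) = 8 + 5 = 13)
q = -12 (q = (1 + 2)*(-4) = 3*(-4) = -12)
(q + H(0))*X = (-12 + 13)*(-80/9) = 1*(-80/9) = -80/9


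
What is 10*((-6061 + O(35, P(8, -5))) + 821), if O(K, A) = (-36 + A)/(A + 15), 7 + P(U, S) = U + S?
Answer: -576800/11 ≈ -52436.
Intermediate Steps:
P(U, S) = -7 + S + U (P(U, S) = -7 + (U + S) = -7 + (S + U) = -7 + S + U)
O(K, A) = (-36 + A)/(15 + A)
10*((-6061 + O(35, P(8, -5))) + 821) = 10*((-6061 + (-36 + (-7 - 5 + 8))/(15 + (-7 - 5 + 8))) + 821) = 10*((-6061 + (-36 - 4)/(15 - 4)) + 821) = 10*((-6061 - 40/11) + 821) = 10*(-66711/11 + 821) = 10*(-57680/11) = -576800/11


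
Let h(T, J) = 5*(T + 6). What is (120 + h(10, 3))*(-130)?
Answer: -26000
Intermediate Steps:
h(T, J) = 30 + 5*T (h(T, J) = 5*(6 + T) = 30 + 5*T)
(120 + h(10, 3))*(-130) = (120 + (30 + 5*10))*(-130) = (120 + (30 + 50))*(-130) = (120 + 80)*(-130) = 200*(-130) = -26000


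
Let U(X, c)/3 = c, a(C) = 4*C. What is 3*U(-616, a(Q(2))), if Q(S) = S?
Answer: 72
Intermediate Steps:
U(X, c) = 3*c
3*U(-616, a(Q(2))) = 3*(3*(4*2)) = 3*(3*8) = 3*24 = 72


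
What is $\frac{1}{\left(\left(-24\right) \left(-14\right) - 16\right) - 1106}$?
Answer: $- \frac{1}{786} \approx -0.0012723$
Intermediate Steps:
$\frac{1}{\left(\left(-24\right) \left(-14\right) - 16\right) - 1106} = \frac{1}{\left(336 - 16\right) - 1106} = \frac{1}{320 - 1106} = \frac{1}{-786} = - \frac{1}{786}$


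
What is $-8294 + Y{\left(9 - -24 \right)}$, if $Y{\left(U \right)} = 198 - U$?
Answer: $-8129$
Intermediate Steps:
$-8294 + Y{\left(9 - -24 \right)} = -8294 + \left(198 - \left(9 - -24\right)\right) = -8294 + \left(198 - \left(9 + 24\right)\right) = -8294 + \left(198 - 33\right) = -8294 + 165 = -8129$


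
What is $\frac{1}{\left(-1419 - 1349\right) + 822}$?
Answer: $- \frac{1}{1946} \approx -0.00051387$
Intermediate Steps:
$\frac{1}{\left(-1419 - 1349\right) + 822} = \frac{1}{-2768 + 822} = \frac{1}{-1946} = - \frac{1}{1946}$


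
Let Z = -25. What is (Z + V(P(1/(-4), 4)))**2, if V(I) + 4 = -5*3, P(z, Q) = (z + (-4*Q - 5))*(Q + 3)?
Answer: 1936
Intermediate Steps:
P(z, Q) = (3 + Q)*(-5 + z - 4*Q) (P(z, Q) = (z + (-5 - 4*Q))*(3 + Q) = (-5 + z - 4*Q)*(3 + Q) = (3 + Q)*(-5 + z - 4*Q))
V(I) = -19 (V(I) = -4 - 5*3 = -4 - 15 = -19)
(Z + V(P(1/(-4), 4)))**2 = (-25 - 19)**2 = (-44)**2 = 1936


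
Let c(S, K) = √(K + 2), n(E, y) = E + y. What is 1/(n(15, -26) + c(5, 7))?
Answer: -⅛ ≈ -0.12500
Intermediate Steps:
c(S, K) = √(2 + K)
1/(n(15, -26) + c(5, 7)) = 1/((15 - 26) + √(2 + 7)) = 1/(-11 + √9) = 1/(-11 + 3) = 1/(-8) = -⅛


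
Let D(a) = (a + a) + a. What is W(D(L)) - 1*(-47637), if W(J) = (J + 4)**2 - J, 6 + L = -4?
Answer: 48343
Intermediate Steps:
L = -10 (L = -6 - 4 = -10)
D(a) = 3*a (D(a) = 2*a + a = 3*a)
W(J) = (4 + J)**2 - J
W(D(L)) - 1*(-47637) = ((4 + 3*(-10))**2 - 3*(-10)) - 1*(-47637) = ((4 - 30)**2 - 1*(-30)) + 47637 = ((-26)**2 + 30) + 47637 = (676 + 30) + 47637 = 706 + 47637 = 48343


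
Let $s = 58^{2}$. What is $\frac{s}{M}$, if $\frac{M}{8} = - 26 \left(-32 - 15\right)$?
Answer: $\frac{841}{2444} \approx 0.34411$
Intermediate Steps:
$M = 9776$ ($M = 8 \left(- 26 \left(-32 - 15\right)\right) = 8 \left(\left(-26\right) \left(-47\right)\right) = 8 \cdot 1222 = 9776$)
$s = 3364$
$\frac{s}{M} = \frac{3364}{9776} = 3364 \cdot \frac{1}{9776} = \frac{841}{2444}$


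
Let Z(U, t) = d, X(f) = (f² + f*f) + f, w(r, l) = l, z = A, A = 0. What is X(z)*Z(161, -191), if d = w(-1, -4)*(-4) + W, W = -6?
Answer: 0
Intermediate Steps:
z = 0
d = 10 (d = -4*(-4) - 6 = 16 - 6 = 10)
X(f) = f + 2*f² (X(f) = (f² + f²) + f = 2*f² + f = f + 2*f²)
Z(U, t) = 10
X(z)*Z(161, -191) = (0*(1 + 2*0))*10 = (0*(1 + 0))*10 = (0*1)*10 = 0*10 = 0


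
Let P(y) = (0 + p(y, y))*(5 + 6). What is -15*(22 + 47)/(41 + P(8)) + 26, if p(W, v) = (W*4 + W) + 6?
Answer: 13187/547 ≈ 24.108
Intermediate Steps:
p(W, v) = 6 + 5*W (p(W, v) = (4*W + W) + 6 = 5*W + 6 = 6 + 5*W)
P(y) = 66 + 55*y (P(y) = (0 + (6 + 5*y))*(5 + 6) = (6 + 5*y)*11 = 66 + 55*y)
-15*(22 + 47)/(41 + P(8)) + 26 = -15*(22 + 47)/(41 + (66 + 55*8)) + 26 = -1035/(41 + (66 + 440)) + 26 = -1035/(41 + 506) + 26 = -1035/547 + 26 = 13187/547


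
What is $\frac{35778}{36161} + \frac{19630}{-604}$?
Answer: $- \frac{2278909}{72322} \approx -31.511$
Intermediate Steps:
$\frac{35778}{36161} + \frac{19630}{-604} = 35778 \cdot \frac{1}{36161} + 19630 \left(- \frac{1}{604}\right) = \frac{35778}{36161} - \frac{65}{2} = - \frac{2278909}{72322}$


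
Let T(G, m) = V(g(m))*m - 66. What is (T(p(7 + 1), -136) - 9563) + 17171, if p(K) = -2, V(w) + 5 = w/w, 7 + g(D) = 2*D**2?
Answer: 8086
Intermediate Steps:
g(D) = -7 + 2*D**2
V(w) = -4 (V(w) = -5 + w/w = -5 + 1 = -4)
T(G, m) = -66 - 4*m (T(G, m) = -4*m - 66 = -66 - 4*m)
(T(p(7 + 1), -136) - 9563) + 17171 = ((-66 - 4*(-136)) - 9563) + 17171 = ((-66 + 544) - 9563) + 17171 = (478 - 9563) + 17171 = -9085 + 17171 = 8086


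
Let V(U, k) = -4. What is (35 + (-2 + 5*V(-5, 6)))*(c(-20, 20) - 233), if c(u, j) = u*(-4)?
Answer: -1989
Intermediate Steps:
c(u, j) = -4*u
(35 + (-2 + 5*V(-5, 6)))*(c(-20, 20) - 233) = (35 + (-2 + 5*(-4)))*(-4*(-20) - 233) = (35 + (-2 - 20))*(80 - 233) = (35 - 22)*(-153) = 13*(-153) = -1989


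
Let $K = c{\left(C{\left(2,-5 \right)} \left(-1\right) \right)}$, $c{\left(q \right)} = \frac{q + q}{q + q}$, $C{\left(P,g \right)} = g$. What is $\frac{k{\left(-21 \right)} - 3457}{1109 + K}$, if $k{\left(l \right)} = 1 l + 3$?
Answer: $- \frac{695}{222} \approx -3.1306$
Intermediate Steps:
$k{\left(l \right)} = 3 + l$ ($k{\left(l \right)} = l + 3 = 3 + l$)
$c{\left(q \right)} = 1$ ($c{\left(q \right)} = \frac{2 q}{2 q} = 2 q \frac{1}{2 q} = 1$)
$K = 1$
$\frac{k{\left(-21 \right)} - 3457}{1109 + K} = \frac{\left(3 - 21\right) - 3457}{1109 + 1} = \frac{-18 - 3457}{1110} = \left(-3475\right) \frac{1}{1110} = - \frac{695}{222}$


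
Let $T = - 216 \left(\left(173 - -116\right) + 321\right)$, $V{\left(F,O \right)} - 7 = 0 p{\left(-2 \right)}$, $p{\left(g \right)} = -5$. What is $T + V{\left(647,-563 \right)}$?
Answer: $-131753$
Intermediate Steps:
$V{\left(F,O \right)} = 7$ ($V{\left(F,O \right)} = 7 + 0 \left(-5\right) = 7 + 0 = 7$)
$T = -131760$ ($T = - 216 \left(\left(173 + 116\right) + 321\right) = - 216 \left(289 + 321\right) = \left(-216\right) 610 = -131760$)
$T + V{\left(647,-563 \right)} = -131760 + 7 = -131753$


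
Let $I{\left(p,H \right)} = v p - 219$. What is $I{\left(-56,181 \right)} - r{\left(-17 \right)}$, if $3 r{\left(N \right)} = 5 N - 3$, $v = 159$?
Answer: $- \frac{27281}{3} \approx -9093.7$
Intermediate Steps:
$I{\left(p,H \right)} = -219 + 159 p$ ($I{\left(p,H \right)} = 159 p - 219 = -219 + 159 p$)
$r{\left(N \right)} = -1 + \frac{5 N}{3}$ ($r{\left(N \right)} = \frac{5 N - 3}{3} = \frac{-3 + 5 N}{3} = -1 + \frac{5 N}{3}$)
$I{\left(-56,181 \right)} - r{\left(-17 \right)} = \left(-219 + 159 \left(-56\right)\right) - \left(-1 + \frac{5}{3} \left(-17\right)\right) = \left(-219 - 8904\right) - \left(-1 - \frac{85}{3}\right) = -9123 - - \frac{88}{3} = -9123 + \frac{88}{3} = - \frac{27281}{3}$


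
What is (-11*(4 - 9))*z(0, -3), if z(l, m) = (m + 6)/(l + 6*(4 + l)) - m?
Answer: 1375/8 ≈ 171.88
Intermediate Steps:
z(l, m) = -m + (6 + m)/(24 + 7*l) (z(l, m) = (6 + m)/(l + (24 + 6*l)) - m = (6 + m)/(24 + 7*l) - m = -m + (6 + m)/(24 + 7*l))
(-11*(4 - 9))*z(0, -3) = (-11*(4 - 9))*((6 - 23*(-3) - 7*0*(-3))/(24 + 7*0)) = (-11*(-5))*((6 + 69 + 0)/(24 + 0)) = 55*(75/24) = 55*((1/24)*75) = 55*(25/8) = 1375/8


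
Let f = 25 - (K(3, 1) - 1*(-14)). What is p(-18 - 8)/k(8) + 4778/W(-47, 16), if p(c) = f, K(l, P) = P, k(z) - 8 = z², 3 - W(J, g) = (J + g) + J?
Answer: 19157/324 ≈ 59.127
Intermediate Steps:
W(J, g) = 3 - g - 2*J (W(J, g) = 3 - ((J + g) + J) = 3 - (g + 2*J) = 3 + (-g - 2*J) = 3 - g - 2*J)
k(z) = 8 + z²
f = 10 (f = 25 - (1 - 1*(-14)) = 25 - (1 + 14) = 25 - 1*15 = 25 - 15 = 10)
p(c) = 10
p(-18 - 8)/k(8) + 4778/W(-47, 16) = 10/(8 + 8²) + 4778/(3 - 1*16 - 2*(-47)) = 10/(8 + 64) + 4778/(3 - 16 + 94) = 10/72 + 4778/81 = 10*(1/72) + 4778*(1/81) = 5/36 + 4778/81 = 19157/324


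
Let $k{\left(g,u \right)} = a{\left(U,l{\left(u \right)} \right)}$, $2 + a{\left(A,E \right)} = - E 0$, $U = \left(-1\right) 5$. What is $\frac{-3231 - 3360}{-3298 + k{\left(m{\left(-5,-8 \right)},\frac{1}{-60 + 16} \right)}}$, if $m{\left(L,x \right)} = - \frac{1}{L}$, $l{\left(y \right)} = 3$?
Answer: $\frac{2197}{1100} \approx 1.9973$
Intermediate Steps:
$U = -5$
$a{\left(A,E \right)} = -2$ ($a{\left(A,E \right)} = -2 + - E 0 = -2 + 0 = -2$)
$k{\left(g,u \right)} = -2$
$\frac{-3231 - 3360}{-3298 + k{\left(m{\left(-5,-8 \right)},\frac{1}{-60 + 16} \right)}} = \frac{-3231 - 3360}{-3298 - 2} = - \frac{6591}{-3300} = \left(-6591\right) \left(- \frac{1}{3300}\right) = \frac{2197}{1100}$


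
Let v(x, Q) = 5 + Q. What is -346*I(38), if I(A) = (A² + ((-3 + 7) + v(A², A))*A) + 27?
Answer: -1126922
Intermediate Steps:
I(A) = 27 + A² + A*(9 + A) (I(A) = (A² + ((-3 + 7) + (5 + A))*A) + 27 = (A² + (4 + (5 + A))*A) + 27 = (A² + (9 + A)*A) + 27 = (A² + A*(9 + A)) + 27 = 27 + A² + A*(9 + A))
-346*I(38) = -346*(27 + 2*38² + 9*38) = -346*(27 + 2*1444 + 342) = -346*(27 + 2888 + 342) = -346*3257 = -1126922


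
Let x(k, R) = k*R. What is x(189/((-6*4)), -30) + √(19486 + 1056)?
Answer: 945/4 + √20542 ≈ 379.57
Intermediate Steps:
x(k, R) = R*k
x(189/((-6*4)), -30) + √(19486 + 1056) = -5670/((-6*4)) + √(19486 + 1056) = -5670/(-24) + √20542 = -5670*(-1)/24 + √20542 = -30*(-63/8) + √20542 = 945/4 + √20542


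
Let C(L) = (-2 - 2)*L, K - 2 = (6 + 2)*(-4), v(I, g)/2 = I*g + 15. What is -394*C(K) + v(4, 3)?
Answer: -47226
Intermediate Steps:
v(I, g) = 30 + 2*I*g (v(I, g) = 2*(I*g + 15) = 2*(15 + I*g) = 30 + 2*I*g)
K = -30 (K = 2 + (6 + 2)*(-4) = 2 + 8*(-4) = 2 - 32 = -30)
C(L) = -4*L
-394*C(K) + v(4, 3) = -(-1576)*(-30) + (30 + 2*4*3) = -394*120 + (30 + 24) = -47280 + 54 = -47226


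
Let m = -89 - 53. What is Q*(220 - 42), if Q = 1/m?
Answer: -89/71 ≈ -1.2535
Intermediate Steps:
m = -142
Q = -1/142 (Q = 1/(-142) = -1/142 ≈ -0.0070423)
Q*(220 - 42) = -(220 - 42)/142 = -1/142*178 = -89/71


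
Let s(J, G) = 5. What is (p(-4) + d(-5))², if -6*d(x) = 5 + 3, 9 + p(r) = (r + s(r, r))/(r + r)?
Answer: 63001/576 ≈ 109.38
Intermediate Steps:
p(r) = -9 + (5 + r)/(2*r) (p(r) = -9 + (r + 5)/(r + r) = -9 + (5 + r)/((2*r)) = -9 + (5 + r)*(1/(2*r)) = -9 + (5 + r)/(2*r))
d(x) = -4/3 (d(x) = -(5 + 3)/6 = -⅙*8 = -4/3)
(p(-4) + d(-5))² = ((½)*(5 - 17*(-4))/(-4) - 4/3)² = ((½)*(-¼)*(5 + 68) - 4/3)² = ((½)*(-¼)*73 - 4/3)² = (-73/8 - 4/3)² = (-251/24)² = 63001/576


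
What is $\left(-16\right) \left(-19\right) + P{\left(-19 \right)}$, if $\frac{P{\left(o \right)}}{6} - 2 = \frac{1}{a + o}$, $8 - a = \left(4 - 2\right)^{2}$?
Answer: $\frac{1578}{5} \approx 315.6$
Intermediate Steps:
$a = 4$ ($a = 8 - \left(4 - 2\right)^{2} = 8 - 2^{2} = 8 - 4 = 4$)
$P{\left(o \right)} = 12 + \frac{6}{4 + o}$
$\left(-16\right) \left(-19\right) + P{\left(-19 \right)} = \left(-16\right) \left(-19\right) + \frac{6 \left(9 + 2 \left(-19\right)\right)}{4 - 19} = 304 + \frac{6 \left(9 - 38\right)}{-15} = 304 + 6 \left(- \frac{1}{15}\right) \left(-29\right) = 304 + \frac{58}{5} = \frac{1578}{5}$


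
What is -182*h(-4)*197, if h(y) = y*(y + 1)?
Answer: -430248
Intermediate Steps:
h(y) = y*(1 + y)
-182*h(-4)*197 = -(-728)*(1 - 4)*197 = -(-728)*(-3)*197 = -182*12*197 = -2184*197 = -430248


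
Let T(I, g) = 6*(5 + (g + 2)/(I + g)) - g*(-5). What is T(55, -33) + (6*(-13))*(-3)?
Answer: 996/11 ≈ 90.545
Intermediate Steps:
T(I, g) = 30 + 5*g + 6*(2 + g)/(I + g) (T(I, g) = 6*(5 + (2 + g)/(I + g)) - (-5)*g = 6*(5 + (2 + g)/(I + g)) + 5*g = (30 + 6*(2 + g)/(I + g)) + 5*g = 30 + 5*g + 6*(2 + g)/(I + g))
T(55, -33) + (6*(-13))*(-3) = (12 + 5*(-33)² + 30*55 + 36*(-33) + 5*55*(-33))/(55 - 33) + (6*(-13))*(-3) = (12 + 5*1089 + 1650 - 1188 - 9075)/22 - 78*(-3) = (12 + 5445 + 1650 - 1188 - 9075)/22 + 234 = (1/22)*(-3156) + 234 = -1578/11 + 234 = 996/11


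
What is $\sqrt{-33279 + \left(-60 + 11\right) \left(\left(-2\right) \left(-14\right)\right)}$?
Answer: $i \sqrt{34651} \approx 186.15 i$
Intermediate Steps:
$\sqrt{-33279 + \left(-60 + 11\right) \left(\left(-2\right) \left(-14\right)\right)} = \sqrt{-33279 - 1372} = \sqrt{-34651} = i \sqrt{34651}$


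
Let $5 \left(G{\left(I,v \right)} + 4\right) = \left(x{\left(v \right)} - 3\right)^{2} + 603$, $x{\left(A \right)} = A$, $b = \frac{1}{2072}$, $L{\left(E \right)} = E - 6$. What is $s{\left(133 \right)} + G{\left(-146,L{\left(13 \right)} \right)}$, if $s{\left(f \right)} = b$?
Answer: $\frac{1241133}{10360} \approx 119.8$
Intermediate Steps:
$L{\left(E \right)} = -6 + E$
$b = \frac{1}{2072} \approx 0.00048263$
$s{\left(f \right)} = \frac{1}{2072}$
$G{\left(I,v \right)} = \frac{583}{5} + \frac{\left(-3 + v\right)^{2}}{5}$ ($G{\left(I,v \right)} = -4 + \frac{\left(v - 3\right)^{2} + 603}{5} = -4 + \frac{\left(-3 + v\right)^{2} + 603}{5} = -4 + \frac{603 + \left(-3 + v\right)^{2}}{5} = -4 + \left(\frac{603}{5} + \frac{\left(-3 + v\right)^{2}}{5}\right) = \frac{583}{5} + \frac{\left(-3 + v\right)^{2}}{5}$)
$s{\left(133 \right)} + G{\left(-146,L{\left(13 \right)} \right)} = \frac{1}{2072} + \left(\frac{583}{5} + \frac{\left(-3 + \left(-6 + 13\right)\right)^{2}}{5}\right) = \frac{1}{2072} + \left(\frac{583}{5} + \frac{\left(-3 + 7\right)^{2}}{5}\right) = \frac{1}{2072} + \left(\frac{583}{5} + \frac{4^{2}}{5}\right) = \frac{1}{2072} + \left(\frac{583}{5} + \frac{1}{5} \cdot 16\right) = \frac{1}{2072} + \left(\frac{583}{5} + \frac{16}{5}\right) = \frac{1}{2072} + \frac{599}{5} = \frac{1241133}{10360}$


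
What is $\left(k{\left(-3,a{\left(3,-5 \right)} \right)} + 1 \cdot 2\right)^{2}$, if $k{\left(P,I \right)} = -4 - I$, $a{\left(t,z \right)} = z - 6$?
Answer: $81$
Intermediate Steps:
$a{\left(t,z \right)} = -6 + z$ ($a{\left(t,z \right)} = z - 6 = -6 + z$)
$\left(k{\left(-3,a{\left(3,-5 \right)} \right)} + 1 \cdot 2\right)^{2} = \left(\left(-4 - \left(-6 - 5\right)\right) + 1 \cdot 2\right)^{2} = \left(\left(-4 - -11\right) + 2\right)^{2} = \left(\left(-4 + 11\right) + 2\right)^{2} = \left(7 + 2\right)^{2} = 9^{2} = 81$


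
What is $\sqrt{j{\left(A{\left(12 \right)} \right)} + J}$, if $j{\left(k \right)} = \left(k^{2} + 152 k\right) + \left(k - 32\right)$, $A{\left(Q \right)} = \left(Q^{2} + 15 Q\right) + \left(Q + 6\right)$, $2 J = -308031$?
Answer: $\frac{\sqrt{60970}}{2} \approx 123.46$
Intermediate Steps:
$J = - \frac{308031}{2}$ ($J = \frac{1}{2} \left(-308031\right) = - \frac{308031}{2} \approx -1.5402 \cdot 10^{5}$)
$A{\left(Q \right)} = 6 + Q^{2} + 16 Q$ ($A{\left(Q \right)} = \left(Q^{2} + 15 Q\right) + \left(6 + Q\right) = 6 + Q^{2} + 16 Q$)
$j{\left(k \right)} = -32 + k^{2} + 153 k$ ($j{\left(k \right)} = \left(k^{2} + 152 k\right) + \left(k - 32\right) = \left(k^{2} + 152 k\right) + \left(-32 + k\right) = -32 + k^{2} + 153 k$)
$\sqrt{j{\left(A{\left(12 \right)} \right)} + J} = \sqrt{\left(-32 + \left(6 + 12^{2} + 16 \cdot 12\right)^{2} + 153 \left(6 + 12^{2} + 16 \cdot 12\right)\right) - \frac{308031}{2}} = \sqrt{\left(-32 + \left(6 + 144 + 192\right)^{2} + 153 \left(6 + 144 + 192\right)\right) - \frac{308031}{2}} = \sqrt{\left(-32 + 342^{2} + 153 \cdot 342\right) - \frac{308031}{2}} = \sqrt{\left(-32 + 116964 + 52326\right) - \frac{308031}{2}} = \sqrt{169258 - \frac{308031}{2}} = \sqrt{\frac{30485}{2}} = \frac{\sqrt{60970}}{2}$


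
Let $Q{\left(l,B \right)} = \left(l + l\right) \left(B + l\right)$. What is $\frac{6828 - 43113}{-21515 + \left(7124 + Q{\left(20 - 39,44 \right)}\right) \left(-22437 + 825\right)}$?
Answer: $\frac{36285}{133454003} \approx 0.00027189$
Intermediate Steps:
$Q{\left(l,B \right)} = 2 l \left(B + l\right)$
$\frac{6828 - 43113}{-21515 + \left(7124 + Q{\left(20 - 39,44 \right)}\right) \left(-22437 + 825\right)} = \frac{6828 - 43113}{-21515 + \left(7124 + 2 \left(20 - 39\right) \left(44 + \left(20 - 39\right)\right)\right) \left(-22437 + 825\right)} = - \frac{36285}{-21515 + \left(7124 + 2 \left(20 - 39\right) \left(44 + \left(20 - 39\right)\right)\right) \left(-21612\right)} = - \frac{36285}{-21515 + \left(7124 + 2 \left(-19\right) \left(44 - 19\right)\right) \left(-21612\right)} = - \frac{36285}{-21515 + \left(7124 + 2 \left(-19\right) 25\right) \left(-21612\right)} = - \frac{36285}{-21515 + \left(7124 - 950\right) \left(-21612\right)} = - \frac{36285}{-21515 + 6174 \left(-21612\right)} = - \frac{36285}{-21515 - 133432488} = - \frac{36285}{-133454003} = \left(-36285\right) \left(- \frac{1}{133454003}\right) = \frac{36285}{133454003}$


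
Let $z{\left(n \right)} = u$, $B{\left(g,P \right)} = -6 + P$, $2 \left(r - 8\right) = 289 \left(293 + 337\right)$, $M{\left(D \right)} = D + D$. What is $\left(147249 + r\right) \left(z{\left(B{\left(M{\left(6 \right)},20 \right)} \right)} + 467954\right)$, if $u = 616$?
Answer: $111656482440$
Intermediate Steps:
$M{\left(D \right)} = 2 D$
$r = 91043$ ($r = 8 + \frac{289 \left(293 + 337\right)}{2} = 8 + \frac{289 \cdot 630}{2} = 8 + \frac{1}{2} \cdot 182070 = 8 + 91035 = 91043$)
$z{\left(n \right)} = 616$
$\left(147249 + r\right) \left(z{\left(B{\left(M{\left(6 \right)},20 \right)} \right)} + 467954\right) = \left(147249 + 91043\right) \left(616 + 467954\right) = 238292 \cdot 468570 = 111656482440$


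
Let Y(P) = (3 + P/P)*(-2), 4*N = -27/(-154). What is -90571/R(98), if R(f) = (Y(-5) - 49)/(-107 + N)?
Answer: -5967270335/35112 ≈ -1.6995e+5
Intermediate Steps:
N = 27/616 (N = (-27/(-154))/4 = (-27*(-1/154))/4 = (¼)*(27/154) = 27/616 ≈ 0.043831)
Y(P) = -8 (Y(P) = (3 + 1)*(-2) = 4*(-2) = -8)
R(f) = 35112/65885 (R(f) = (-8 - 49)/(-107 + 27/616) = -57/(-65885/616) = -57*(-616/65885) = 35112/65885)
-90571/R(98) = -90571/35112/65885 = -90571*65885/35112 = -5967270335/35112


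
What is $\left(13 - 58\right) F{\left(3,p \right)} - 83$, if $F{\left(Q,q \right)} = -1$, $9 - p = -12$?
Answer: $-38$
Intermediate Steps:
$p = 21$ ($p = 9 - -12 = 9 + 12 = 21$)
$\left(13 - 58\right) F{\left(3,p \right)} - 83 = \left(13 - 58\right) \left(-1\right) - 83 = \left(-45\right) \left(-1\right) - 83 = 45 - 83 = -38$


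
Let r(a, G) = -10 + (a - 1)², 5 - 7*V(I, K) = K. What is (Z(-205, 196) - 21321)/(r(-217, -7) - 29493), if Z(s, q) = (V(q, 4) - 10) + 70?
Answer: -148826/126147 ≈ -1.1798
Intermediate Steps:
V(I, K) = 5/7 - K/7
Z(s, q) = 421/7 (Z(s, q) = ((5/7 - ⅐*4) - 10) + 70 = ((5/7 - 4/7) - 10) + 70 = (⅐ - 10) + 70 = -69/7 + 70 = 421/7)
r(a, G) = -10 + (-1 + a)²
(Z(-205, 196) - 21321)/(r(-217, -7) - 29493) = (421/7 - 21321)/((-10 + (-1 - 217)²) - 29493) = -148826/(7*((-10 + (-218)²) - 29493)) = -148826/(7*((-10 + 47524) - 29493)) = -148826/(7*(47514 - 29493)) = -148826/7/18021 = -148826/7*1/18021 = -148826/126147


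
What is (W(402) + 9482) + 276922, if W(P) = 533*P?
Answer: 500670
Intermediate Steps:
(W(402) + 9482) + 276922 = (533*402 + 9482) + 276922 = (214266 + 9482) + 276922 = 223748 + 276922 = 500670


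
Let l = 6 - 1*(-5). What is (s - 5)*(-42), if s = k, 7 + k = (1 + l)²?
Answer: -5544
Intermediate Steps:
l = 11 (l = 6 + 5 = 11)
k = 137 (k = -7 + (1 + 11)² = -7 + 12² = -7 + 144 = 137)
s = 137
(s - 5)*(-42) = (137 - 5)*(-42) = 132*(-42) = -5544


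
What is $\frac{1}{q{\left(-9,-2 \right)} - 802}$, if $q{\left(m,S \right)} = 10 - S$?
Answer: $- \frac{1}{790} \approx -0.0012658$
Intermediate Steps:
$\frac{1}{q{\left(-9,-2 \right)} - 802} = \frac{1}{\left(10 - -2\right) - 802} = \frac{1}{\left(10 + 2\right) - 802} = \frac{1}{12 - 802} = \frac{1}{-790} = - \frac{1}{790}$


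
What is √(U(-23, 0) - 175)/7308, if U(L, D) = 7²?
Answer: I*√14/2436 ≈ 0.001536*I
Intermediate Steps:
U(L, D) = 49
√(U(-23, 0) - 175)/7308 = √(49 - 175)/7308 = √(-126)*(1/7308) = (3*I*√14)*(1/7308) = I*√14/2436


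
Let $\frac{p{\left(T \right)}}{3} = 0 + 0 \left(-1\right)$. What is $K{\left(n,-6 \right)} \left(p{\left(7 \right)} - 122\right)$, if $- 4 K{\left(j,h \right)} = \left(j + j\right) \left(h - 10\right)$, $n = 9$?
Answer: $-8784$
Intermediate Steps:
$p{\left(T \right)} = 0$ ($p{\left(T \right)} = 3 \left(0 + 0 \left(-1\right)\right) = 3 \left(0 + 0\right) = 3 \cdot 0 = 0$)
$K{\left(j,h \right)} = - \frac{j \left(-10 + h\right)}{2}$ ($K{\left(j,h \right)} = - \frac{\left(j + j\right) \left(h - 10\right)}{4} = - \frac{2 j \left(-10 + h\right)}{4} = - \frac{j \left(-10 + h\right)}{2}$)
$K{\left(n,-6 \right)} \left(p{\left(7 \right)} - 122\right) = \frac{1}{2} \cdot 9 \left(10 - -6\right) \left(0 - 122\right) = \frac{1}{2} \cdot 9 \left(10 + 6\right) \left(-122\right) = \frac{1}{2} \cdot 9 \cdot 16 \left(-122\right) = 72 \left(-122\right) = -8784$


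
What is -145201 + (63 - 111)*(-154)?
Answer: -137809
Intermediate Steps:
-145201 + (63 - 111)*(-154) = -145201 - 48*(-154) = -145201 + 7392 = -137809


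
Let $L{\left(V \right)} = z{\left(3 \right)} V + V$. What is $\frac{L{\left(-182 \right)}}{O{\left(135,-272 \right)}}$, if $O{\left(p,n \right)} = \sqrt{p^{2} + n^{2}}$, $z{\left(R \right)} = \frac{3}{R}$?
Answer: $- \frac{28 \sqrt{92209}}{7093} \approx -1.1987$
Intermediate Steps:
$L{\left(V \right)} = 2 V$ ($L{\left(V \right)} = \frac{3}{3} V + V = 3 \cdot \frac{1}{3} V + V = 1 V + V = V + V = 2 V$)
$O{\left(p,n \right)} = \sqrt{n^{2} + p^{2}}$
$\frac{L{\left(-182 \right)}}{O{\left(135,-272 \right)}} = \frac{2 \left(-182\right)}{\sqrt{\left(-272\right)^{2} + 135^{2}}} = - \frac{364}{\sqrt{73984 + 18225}} = - \frac{364}{\sqrt{92209}} = - 364 \frac{\sqrt{92209}}{92209} = - \frac{28 \sqrt{92209}}{7093}$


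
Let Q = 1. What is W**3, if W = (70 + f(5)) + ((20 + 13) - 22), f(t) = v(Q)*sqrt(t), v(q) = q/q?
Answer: (81 + sqrt(5))**3 ≈ 5.7668e+5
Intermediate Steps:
v(q) = 1
f(t) = sqrt(t) (f(t) = 1*sqrt(t) = sqrt(t))
W = 81 + sqrt(5) (W = (70 + sqrt(5)) + ((20 + 13) - 22) = (70 + sqrt(5)) + (33 - 22) = (70 + sqrt(5)) + 11 = 81 + sqrt(5) ≈ 83.236)
W**3 = (81 + sqrt(5))**3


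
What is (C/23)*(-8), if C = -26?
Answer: 208/23 ≈ 9.0435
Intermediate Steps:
(C/23)*(-8) = (-26/23)*(-8) = ((1/23)*(-26))*(-8) = -26/23*(-8) = 208/23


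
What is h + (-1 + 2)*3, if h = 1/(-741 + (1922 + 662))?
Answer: 5530/1843 ≈ 3.0005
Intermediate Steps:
h = 1/1843 (h = 1/(-741 + 2584) = 1/1843 ≈ 0.00054259)
h + (-1 + 2)*3 = 1/1843 + (-1 + 2)*3 = 1/1843 + 1*3 = 1/1843 + 3 = 5530/1843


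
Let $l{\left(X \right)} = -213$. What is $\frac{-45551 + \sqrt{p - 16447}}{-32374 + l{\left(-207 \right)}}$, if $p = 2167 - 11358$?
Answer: $\frac{45551}{32587} - \frac{i \sqrt{25638}}{32587} \approx 1.3978 - 0.0049136 i$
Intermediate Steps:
$p = -9191$
$\frac{-45551 + \sqrt{p - 16447}}{-32374 + l{\left(-207 \right)}} = \frac{-45551 + \sqrt{-9191 - 16447}}{-32374 - 213} = \frac{-45551 + \sqrt{-25638}}{-32587} = \left(-45551 + i \sqrt{25638}\right) \left(- \frac{1}{32587}\right) = \frac{45551}{32587} - \frac{i \sqrt{25638}}{32587}$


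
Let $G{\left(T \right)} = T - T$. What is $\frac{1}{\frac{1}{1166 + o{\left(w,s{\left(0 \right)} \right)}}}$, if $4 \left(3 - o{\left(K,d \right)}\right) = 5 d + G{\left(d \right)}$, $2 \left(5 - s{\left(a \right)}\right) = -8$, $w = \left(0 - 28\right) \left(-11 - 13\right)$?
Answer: $\frac{4631}{4} \approx 1157.8$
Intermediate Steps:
$G{\left(T \right)} = 0$
$w = 672$ ($w = \left(-28\right) \left(-24\right) = 672$)
$s{\left(a \right)} = 9$ ($s{\left(a \right)} = 5 - -4 = 5 + 4 = 9$)
$o{\left(K,d \right)} = 3 - \frac{5 d}{4}$ ($o{\left(K,d \right)} = 3 - \frac{5 d + 0}{4} = 3 - \frac{5 d}{4}$)
$\frac{1}{\frac{1}{1166 + o{\left(w,s{\left(0 \right)} \right)}}} = \frac{1}{\frac{1}{1166 + \left(3 - \frac{45}{4}\right)}} = \frac{1}{\frac{1}{1166 - \frac{33}{4}}} = \frac{1}{\frac{1}{\frac{4631}{4}}} = \frac{1}{\frac{4}{4631}} = \frac{4631}{4}$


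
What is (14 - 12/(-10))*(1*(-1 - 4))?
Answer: -76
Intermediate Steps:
(14 - 12/(-10))*(1*(-1 - 4)) = (14 - 12*(-⅒))*(1*(-5)) = (14 + 6/5)*(-5) = (76/5)*(-5) = -76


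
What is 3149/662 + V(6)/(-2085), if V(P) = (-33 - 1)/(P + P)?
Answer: 9851311/2070405 ≈ 4.7582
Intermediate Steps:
V(P) = -17/P (V(P) = -34*1/(2*P) = -17/P)
3149/662 + V(6)/(-2085) = 3149/662 - 17/6/(-2085) = 3149*(1/662) - 17*1/6*(-1/2085) = 3149/662 - 17/6*(-1/2085) = 3149/662 + 17/12510 = 9851311/2070405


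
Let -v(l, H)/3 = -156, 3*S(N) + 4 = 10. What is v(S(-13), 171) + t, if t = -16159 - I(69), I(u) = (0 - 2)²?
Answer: -15695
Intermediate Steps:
S(N) = 2 (S(N) = -4/3 + (⅓)*10 = -4/3 + 10/3 = 2)
v(l, H) = 468 (v(l, H) = -3*(-156) = 468)
I(u) = 4 (I(u) = (-2)² = 4)
t = -16163 (t = -16159 - 1*4 = -16159 - 4 = -16163)
v(S(-13), 171) + t = 468 - 16163 = -15695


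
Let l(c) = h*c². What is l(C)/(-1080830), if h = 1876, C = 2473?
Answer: -5736553802/540415 ≈ -10615.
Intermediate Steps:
l(c) = 1876*c²
l(C)/(-1080830) = (1876*2473²)/(-1080830) = (1876*6115729)*(-1/1080830) = 11473107604*(-1/1080830) = -5736553802/540415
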